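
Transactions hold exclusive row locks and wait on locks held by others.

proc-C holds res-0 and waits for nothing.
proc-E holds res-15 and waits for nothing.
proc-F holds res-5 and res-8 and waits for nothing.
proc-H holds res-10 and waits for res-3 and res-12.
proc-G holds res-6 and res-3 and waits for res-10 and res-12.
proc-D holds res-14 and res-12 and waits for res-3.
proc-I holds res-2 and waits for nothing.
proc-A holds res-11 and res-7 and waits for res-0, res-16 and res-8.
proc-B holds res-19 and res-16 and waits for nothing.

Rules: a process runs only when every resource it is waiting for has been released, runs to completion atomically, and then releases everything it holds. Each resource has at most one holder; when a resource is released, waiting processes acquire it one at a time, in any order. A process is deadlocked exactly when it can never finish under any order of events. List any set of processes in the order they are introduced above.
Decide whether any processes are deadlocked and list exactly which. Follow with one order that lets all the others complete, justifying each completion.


Deadlocked set: proc-H, proc-G and proc-D.
Key observation: the knot is the closed ring of waits proc-H -> proc-G -> proc-H; proc-D is caught in further circular waits.
One completion order for the rest: proc-F, proc-I, proc-B, proc-E, proc-C, proc-A.
Walking it through:
  run proc-F (it waits on nothing); releases res-5 and res-8
  run proc-I (it waits on nothing); releases res-2
  run proc-B (it waits on nothing); releases res-19 and res-16
  run proc-E (it waits on nothing); releases res-15
  run proc-C (it waits on nothing); releases res-0
  proc-A waits on res-0, res-16 and res-8 — all released -> runs and releases res-11 and res-7


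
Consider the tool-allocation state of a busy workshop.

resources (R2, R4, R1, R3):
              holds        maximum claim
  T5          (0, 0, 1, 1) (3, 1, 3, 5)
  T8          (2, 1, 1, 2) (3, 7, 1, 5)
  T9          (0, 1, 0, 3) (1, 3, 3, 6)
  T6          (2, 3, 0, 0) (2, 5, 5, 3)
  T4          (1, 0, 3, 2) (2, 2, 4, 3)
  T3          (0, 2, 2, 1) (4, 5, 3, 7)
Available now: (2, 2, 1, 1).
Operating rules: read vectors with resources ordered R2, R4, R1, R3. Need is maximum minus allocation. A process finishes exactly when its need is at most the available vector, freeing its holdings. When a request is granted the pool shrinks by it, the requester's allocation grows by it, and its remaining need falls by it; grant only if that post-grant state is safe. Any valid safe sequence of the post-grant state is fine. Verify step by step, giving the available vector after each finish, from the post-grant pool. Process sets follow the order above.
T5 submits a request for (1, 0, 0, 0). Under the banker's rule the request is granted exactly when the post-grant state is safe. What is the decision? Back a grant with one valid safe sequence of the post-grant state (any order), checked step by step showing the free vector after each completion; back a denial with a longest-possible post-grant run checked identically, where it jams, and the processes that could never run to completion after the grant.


GRANT: granting preserves safety; a valid post-grant sequence is T4, T9, T5, T6, T8, T3.
Key observation: post-grant, (1, 2, 1, 1) remains, and an order beginning with T4 completes everyone.
Step-by-step check of the post-grant state:
  pool = (1, 2, 1, 1)
  T4: need (1, 2, 1, 1) fits (1, 2, 1, 1); releases (1, 0, 3, 2), pool now (2, 2, 4, 3)
  T9: need (1, 2, 3, 3) fits (2, 2, 4, 3); releases (0, 1, 0, 3), pool now (2, 3, 4, 6)
  T5: need (2, 1, 2, 4) fits (2, 3, 4, 6); releases (1, 0, 1, 1), pool now (3, 3, 5, 7)
  T6: need (0, 2, 5, 3) fits (3, 3, 5, 7); releases (2, 3, 0, 0), pool now (5, 6, 5, 7)
  T8: need (1, 6, 0, 3) fits (5, 6, 5, 7); releases (2, 1, 1, 2), pool now (7, 7, 6, 9)
  T3: need (4, 3, 1, 6) fits (7, 7, 6, 9); releases (0, 2, 2, 1), pool now (7, 9, 8, 10)


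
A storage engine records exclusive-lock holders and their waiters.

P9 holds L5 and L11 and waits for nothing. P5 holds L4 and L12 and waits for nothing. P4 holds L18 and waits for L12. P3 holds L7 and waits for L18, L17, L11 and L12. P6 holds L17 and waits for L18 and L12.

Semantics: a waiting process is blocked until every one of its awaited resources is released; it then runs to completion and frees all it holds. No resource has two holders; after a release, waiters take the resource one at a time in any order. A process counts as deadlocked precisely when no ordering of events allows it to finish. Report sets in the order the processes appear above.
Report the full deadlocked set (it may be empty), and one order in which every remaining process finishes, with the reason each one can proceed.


No process is deadlocked.
Key observation: every chain of waits terminates; starting from the processes that wait on nothing, all the rest unlock in turn.
The rest can finish in the order P5, P4, P9, P6, P3.
Step-by-step check:
  run P5 (it waits on nothing); releases L4 and L12
  P4 waits on L12 — all released -> runs and releases L18
  run P9 (it waits on nothing); releases L5 and L11
  P6 waits on L18 and L12 — all released -> runs and releases L17
  P3 waits on L18, L17, L11 and L12 — all released -> runs and releases L7


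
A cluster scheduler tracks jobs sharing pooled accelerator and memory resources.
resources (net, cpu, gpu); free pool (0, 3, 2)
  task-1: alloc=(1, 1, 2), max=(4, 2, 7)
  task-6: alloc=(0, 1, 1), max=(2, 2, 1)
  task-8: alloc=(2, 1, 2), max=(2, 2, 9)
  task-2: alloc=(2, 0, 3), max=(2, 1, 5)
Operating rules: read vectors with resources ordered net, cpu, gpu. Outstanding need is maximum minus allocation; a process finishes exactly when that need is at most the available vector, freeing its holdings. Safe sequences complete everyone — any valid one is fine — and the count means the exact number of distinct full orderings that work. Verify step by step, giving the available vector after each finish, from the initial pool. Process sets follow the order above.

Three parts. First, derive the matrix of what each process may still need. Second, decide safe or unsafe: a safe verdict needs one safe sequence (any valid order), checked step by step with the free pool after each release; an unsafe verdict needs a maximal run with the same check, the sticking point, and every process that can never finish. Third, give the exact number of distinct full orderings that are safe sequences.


(1) Outstanding need per process (order net, cpu, gpu):
  task-1: (3, 1, 5)
  task-6: (2, 1, 0)
  task-8: (0, 1, 7)
  task-2: (0, 1, 2)
(2) UNSAFE.
Key observation: after task-2, task-6 the pool peaks at (2, 4, 6), and each blocked process is short somewhere: task-1 on net; task-8 on gpu.
A maximal execution: task-2, task-6 — then nothing else fits. Verifying each step:
  pool = (0, 3, 2)
  task-2 needs (0, 1, 2) <= (0, 3, 2) -> finishes; pool += (2, 0, 3) = (2, 3, 5)
  task-6 needs (2, 1, 0) <= (2, 3, 5) -> finishes; pool += (0, 1, 1) = (2, 4, 6)
  blocked: task-1 wants (3, 1, 5), pool (2, 4, 6) — not enough net
  blocked: task-8 wants (0, 1, 7), pool (2, 4, 6) — not enough gpu
Processes that can never finish: task-1 and task-8.
(3) Precisely 0 of the possible complete orderings are safe sequences.


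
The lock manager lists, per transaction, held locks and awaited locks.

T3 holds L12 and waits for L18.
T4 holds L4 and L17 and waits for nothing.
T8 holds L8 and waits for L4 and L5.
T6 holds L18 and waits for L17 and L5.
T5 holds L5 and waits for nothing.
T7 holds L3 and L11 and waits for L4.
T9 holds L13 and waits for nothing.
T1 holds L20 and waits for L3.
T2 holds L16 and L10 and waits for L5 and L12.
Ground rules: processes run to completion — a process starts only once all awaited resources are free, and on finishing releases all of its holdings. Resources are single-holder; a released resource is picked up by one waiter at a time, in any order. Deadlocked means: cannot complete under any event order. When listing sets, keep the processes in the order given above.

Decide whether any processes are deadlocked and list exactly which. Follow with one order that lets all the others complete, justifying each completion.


No process is deadlocked.
Key observation: there is no circular wait here — follow any chain and it reaches a process that is free to run now.
The rest can finish in the order T5, T4, T7, T1, T6, T3, T8, T2, T9.
Verifying each step:
  T5: no waits; runs immediately, freeing L5
  T4: no waits; runs immediately, freeing L4 and L17
  T7 waits on L4 — all released -> runs and releases L3 and L11
  T1 waits on L3 — all released -> runs and releases L20
  T6 waits on L17 and L5 — all released -> runs and releases L18
  T3 waits on L18 — all released -> runs and releases L12
  T8 waits on L4 and L5 — all released -> runs and releases L8
  T2 waits on L5 and L12 — all released -> runs and releases L16 and L10
  T9: no waits; runs immediately, freeing L13


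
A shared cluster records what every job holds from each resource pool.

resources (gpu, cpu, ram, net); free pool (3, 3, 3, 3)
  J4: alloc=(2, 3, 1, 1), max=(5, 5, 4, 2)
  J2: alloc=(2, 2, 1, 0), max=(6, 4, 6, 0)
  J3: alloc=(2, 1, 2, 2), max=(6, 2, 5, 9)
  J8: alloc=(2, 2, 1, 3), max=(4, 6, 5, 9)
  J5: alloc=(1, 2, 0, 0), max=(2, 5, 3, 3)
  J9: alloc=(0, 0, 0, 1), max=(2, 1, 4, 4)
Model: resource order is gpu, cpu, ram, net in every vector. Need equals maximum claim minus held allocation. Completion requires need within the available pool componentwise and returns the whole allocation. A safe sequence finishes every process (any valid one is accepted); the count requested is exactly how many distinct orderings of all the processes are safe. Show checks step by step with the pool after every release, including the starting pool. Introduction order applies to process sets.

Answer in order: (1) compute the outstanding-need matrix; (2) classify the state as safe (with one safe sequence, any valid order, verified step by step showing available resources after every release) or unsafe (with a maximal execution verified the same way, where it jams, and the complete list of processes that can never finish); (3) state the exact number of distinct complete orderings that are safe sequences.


(1) Remaining need (order gpu, cpu, ram, net):
  J4: (3, 2, 3, 1)
  J2: (4, 2, 5, 0)
  J3: (4, 1, 3, 7)
  J8: (2, 4, 4, 6)
  J5: (1, 3, 3, 3)
  J9: (2, 1, 4, 3)
(2) UNSAFE — no complete ordering exists.
Key observation: after J4, J9, J5 the pool peaks at (6, 8, 4, 5), and each blocked process is short somewhere: J2 on ram; J3 on net; J8 on net.
The run J4, J9, J5 cannot be extended any further. Verifying each step:
  pool = (3, 3, 3, 3)
  J4 needs (3, 2, 3, 1) <= (3, 3, 3, 3) -> finishes; pool += (2, 3, 1, 1) = (5, 6, 4, 4)
  J9 needs (2, 1, 4, 3) <= (5, 6, 4, 4) -> finishes; pool += (0, 0, 0, 1) = (5, 6, 4, 5)
  J5 needs (1, 3, 3, 3) <= (5, 6, 4, 5) -> finishes; pool += (1, 2, 0, 0) = (6, 8, 4, 5)
  blocked: J2 wants (4, 2, 5, 0), pool (6, 8, 4, 5) — not enough ram
  blocked: J3 wants (4, 1, 3, 7), pool (6, 8, 4, 5) — not enough net
  blocked: J8 wants (2, 4, 4, 6), pool (6, 8, 4, 5) — not enough net
Processes that can never finish: J2, J3 and J8.
(3) Precisely 0 of the possible complete orderings are safe sequences.


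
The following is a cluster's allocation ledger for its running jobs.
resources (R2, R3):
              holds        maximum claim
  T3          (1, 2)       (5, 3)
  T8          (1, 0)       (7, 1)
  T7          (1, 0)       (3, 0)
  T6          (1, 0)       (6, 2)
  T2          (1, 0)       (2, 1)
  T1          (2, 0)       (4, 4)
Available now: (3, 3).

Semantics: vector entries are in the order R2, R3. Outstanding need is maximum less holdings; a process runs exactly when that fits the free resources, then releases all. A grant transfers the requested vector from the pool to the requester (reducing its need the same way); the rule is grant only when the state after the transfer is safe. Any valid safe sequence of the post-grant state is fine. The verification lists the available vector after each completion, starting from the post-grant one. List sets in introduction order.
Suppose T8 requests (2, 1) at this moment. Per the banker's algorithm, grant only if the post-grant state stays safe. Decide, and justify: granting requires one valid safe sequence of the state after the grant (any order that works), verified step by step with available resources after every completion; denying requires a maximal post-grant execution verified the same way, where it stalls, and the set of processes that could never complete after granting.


DENY — the pretend-granted state is unsafe.
Key observation: after T2, T7 the pool peaks at (3, 2), and each blocked process is short somewhere: T3 on R2; T8 on R2; T6 on R2; T1 on R3.
After a pretend grant, a maximal execution: T2, T7 — then nothing else fits. Step-by-step check:
  pool = (1, 2)
  T2: need (1, 1) fits (1, 2); releases (1, 0), pool now (2, 2)
  T7: need (2, 0) fits (2, 2); releases (1, 0), pool now (3, 2)
  T3 cannot run: need (4, 1) vs free (3, 2) (insufficient R2)
  T8 cannot run: need (4, 0) vs free (3, 2) (insufficient R2)
  T6 cannot run: need (5, 2) vs free (3, 2) (insufficient R2)
  T1 cannot run: need (2, 4) vs free (3, 2) (insufficient R3)
Post-grant, the permanently blocked set is T3, T8, T6 and T1.


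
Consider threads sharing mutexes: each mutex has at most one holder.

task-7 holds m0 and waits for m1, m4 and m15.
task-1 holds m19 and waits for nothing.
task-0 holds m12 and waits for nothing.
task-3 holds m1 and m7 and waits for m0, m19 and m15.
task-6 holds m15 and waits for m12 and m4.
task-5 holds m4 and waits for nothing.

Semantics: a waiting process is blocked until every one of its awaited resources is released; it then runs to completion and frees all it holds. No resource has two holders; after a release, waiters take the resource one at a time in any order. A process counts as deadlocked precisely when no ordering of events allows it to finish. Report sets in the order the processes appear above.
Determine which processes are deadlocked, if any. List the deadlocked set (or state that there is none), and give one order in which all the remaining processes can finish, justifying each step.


Deadlocked: task-7 and task-3.
Key observation: the waits loop around task-7 -> task-3 -> task-7 with no way out; no other process is dragged down with it.
A valid finishing order for the others: task-0, task-5, task-1, task-6.
Verifying each step:
  task-0: no waits; runs immediately, freeing m12
  task-5: no waits; runs immediately, freeing m4
  task-1: no waits; runs immediately, freeing m19
  run task-6 (all its waits — m12 and m4 — are resolved); releases m15


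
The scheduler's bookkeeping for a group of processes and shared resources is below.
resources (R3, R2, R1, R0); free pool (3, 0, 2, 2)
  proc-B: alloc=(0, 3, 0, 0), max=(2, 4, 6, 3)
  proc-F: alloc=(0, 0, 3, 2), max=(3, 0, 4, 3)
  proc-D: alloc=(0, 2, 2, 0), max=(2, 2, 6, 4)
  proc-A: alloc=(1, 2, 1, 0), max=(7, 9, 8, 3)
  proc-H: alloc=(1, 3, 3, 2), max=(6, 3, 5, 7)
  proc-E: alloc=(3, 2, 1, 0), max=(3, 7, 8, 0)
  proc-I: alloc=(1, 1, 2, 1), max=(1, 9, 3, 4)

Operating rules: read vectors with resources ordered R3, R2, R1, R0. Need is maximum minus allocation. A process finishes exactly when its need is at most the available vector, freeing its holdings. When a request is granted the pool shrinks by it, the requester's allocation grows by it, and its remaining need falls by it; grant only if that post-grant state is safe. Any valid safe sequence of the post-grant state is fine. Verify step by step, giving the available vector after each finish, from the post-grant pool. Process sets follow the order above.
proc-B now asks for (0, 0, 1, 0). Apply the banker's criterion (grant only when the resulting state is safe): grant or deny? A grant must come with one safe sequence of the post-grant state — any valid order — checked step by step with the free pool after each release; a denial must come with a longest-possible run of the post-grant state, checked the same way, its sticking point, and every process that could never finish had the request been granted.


GRANT: granting preserves safety; a valid post-grant sequence is proc-F, proc-D, proc-B, proc-E, proc-A, proc-I, proc-H.
Key observation: after the grant the pool drops to (3, 0, 1, 2), which still lets proc-F finish first and unwind the rest.
Step-by-step check of the post-grant state:
  pool = (3, 0, 1, 2)
  run proc-F (needs (3, 0, 1, 1), free (3, 0, 1, 2)); after release of (0, 0, 3, 2) the pool is (3, 0, 4, 4)
  run proc-D (needs (2, 0, 4, 4), free (3, 0, 4, 4)); after release of (0, 2, 2, 0) the pool is (3, 2, 6, 4)
  run proc-B (needs (2, 1, 5, 3), free (3, 2, 6, 4)); after release of (0, 3, 1, 0) the pool is (3, 5, 7, 4)
  run proc-E (needs (0, 5, 7, 0), free (3, 5, 7, 4)); after release of (3, 2, 1, 0) the pool is (6, 7, 8, 4)
  run proc-A (needs (6, 7, 7, 3), free (6, 7, 8, 4)); after release of (1, 2, 1, 0) the pool is (7, 9, 9, 4)
  run proc-I (needs (0, 8, 1, 3), free (7, 9, 9, 4)); after release of (1, 1, 2, 1) the pool is (8, 10, 11, 5)
  run proc-H (needs (5, 0, 2, 5), free (8, 10, 11, 5)); after release of (1, 3, 3, 2) the pool is (9, 13, 14, 7)


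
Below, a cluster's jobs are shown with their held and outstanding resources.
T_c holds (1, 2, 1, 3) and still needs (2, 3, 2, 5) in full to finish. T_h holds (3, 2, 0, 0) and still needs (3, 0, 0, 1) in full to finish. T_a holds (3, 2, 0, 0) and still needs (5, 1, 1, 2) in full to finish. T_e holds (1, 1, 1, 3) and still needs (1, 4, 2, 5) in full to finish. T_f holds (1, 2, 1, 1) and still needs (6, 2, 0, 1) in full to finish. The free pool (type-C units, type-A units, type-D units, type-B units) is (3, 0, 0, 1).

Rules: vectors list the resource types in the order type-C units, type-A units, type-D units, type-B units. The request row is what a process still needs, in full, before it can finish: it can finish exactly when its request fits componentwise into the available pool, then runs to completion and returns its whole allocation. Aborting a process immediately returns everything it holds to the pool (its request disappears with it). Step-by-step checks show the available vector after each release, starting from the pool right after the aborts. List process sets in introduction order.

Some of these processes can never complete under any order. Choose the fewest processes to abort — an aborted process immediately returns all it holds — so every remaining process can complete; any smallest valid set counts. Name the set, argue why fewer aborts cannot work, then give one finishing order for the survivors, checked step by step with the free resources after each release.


The answer: abort T_c.
Key observation: no ordering could ever have run T_e before the abort of T_c; with (1, 2, 1, 3) back in the pool it fits at step 3.
Why nothing smaller works: aborting no one leaves the state deadlocked as given.
The survivors complete as T_h, T_f, T_e, T_a. Walking it through (starting from the post-abort pool):
  pool = (4, 2, 1, 4)
  run T_h (needs (3, 0, 0, 1), free (4, 2, 1, 4)); after release of (3, 2, 0, 0) the pool is (7, 4, 1, 4)
  run T_f (needs (6, 2, 0, 1), free (7, 4, 1, 4)); after release of (1, 2, 1, 1) the pool is (8, 6, 2, 5)
  run T_e (needs (1, 4, 2, 5), free (8, 6, 2, 5)); after release of (1, 1, 1, 3) the pool is (9, 7, 3, 8)
  run T_a (needs (5, 1, 1, 2), free (9, 7, 3, 8)); after release of (3, 2, 0, 0) the pool is (12, 9, 3, 8)


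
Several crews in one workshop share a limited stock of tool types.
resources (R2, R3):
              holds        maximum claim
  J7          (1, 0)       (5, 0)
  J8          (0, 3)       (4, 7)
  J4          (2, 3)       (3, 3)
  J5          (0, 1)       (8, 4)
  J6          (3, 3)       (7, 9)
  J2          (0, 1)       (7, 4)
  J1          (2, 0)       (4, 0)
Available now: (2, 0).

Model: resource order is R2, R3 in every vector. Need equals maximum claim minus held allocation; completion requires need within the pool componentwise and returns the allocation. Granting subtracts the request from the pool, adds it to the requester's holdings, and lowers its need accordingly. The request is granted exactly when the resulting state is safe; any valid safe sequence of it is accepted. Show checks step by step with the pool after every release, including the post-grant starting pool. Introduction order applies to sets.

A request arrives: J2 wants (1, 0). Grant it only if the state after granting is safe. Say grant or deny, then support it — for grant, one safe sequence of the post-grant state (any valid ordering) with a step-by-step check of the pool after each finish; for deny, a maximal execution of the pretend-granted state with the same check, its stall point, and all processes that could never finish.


GRANT. The post-grant state is safe; one safe sequence: J4, J1, J7, J2, J8, J6, J5.
Key observation: the grant leaves (1, 0) free — enough for J4, whose release restarts the cascade.
Step-by-step check of the post-grant state:
  pool = (1, 0)
  J4: need (1, 0) fits (1, 0); releases (2, 3), pool now (3, 3)
  J1: need (2, 0) fits (3, 3); releases (2, 0), pool now (5, 3)
  J7: need (4, 0) fits (5, 3); releases (1, 0), pool now (6, 3)
  J2: need (6, 3) fits (6, 3); releases (1, 1), pool now (7, 4)
  J8: need (4, 4) fits (7, 4); releases (0, 3), pool now (7, 7)
  J6: need (4, 6) fits (7, 7); releases (3, 3), pool now (10, 10)
  J5: need (8, 3) fits (10, 10); releases (0, 1), pool now (10, 11)


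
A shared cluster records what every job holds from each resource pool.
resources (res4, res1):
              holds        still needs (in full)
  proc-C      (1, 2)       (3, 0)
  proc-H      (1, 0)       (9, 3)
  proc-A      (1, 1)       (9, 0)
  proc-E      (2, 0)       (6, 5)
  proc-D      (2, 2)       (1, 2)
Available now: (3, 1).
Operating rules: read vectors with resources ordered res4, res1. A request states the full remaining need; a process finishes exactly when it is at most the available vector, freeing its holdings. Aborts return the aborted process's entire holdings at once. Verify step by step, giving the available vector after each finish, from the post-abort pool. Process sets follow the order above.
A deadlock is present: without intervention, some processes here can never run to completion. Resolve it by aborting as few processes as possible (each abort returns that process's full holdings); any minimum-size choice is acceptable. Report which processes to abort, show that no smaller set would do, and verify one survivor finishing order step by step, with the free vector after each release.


Minimum abort set: proc-H.
Key observation: no ordering could ever have run proc-A before the abort of proc-H; with (1, 0) back in the pool it fits at step 4.
No smaller set exists: with zero aborts the deadlock remains.
One survivor order: proc-C, proc-D, proc-E, proc-A. Walking it through (post-abort pool first):
  pool = (4, 1)
  proc-C needs (3, 0) <= (4, 1) -> finishes; pool += (1, 2) = (5, 3)
  proc-D needs (1, 2) <= (5, 3) -> finishes; pool += (2, 2) = (7, 5)
  proc-E needs (6, 5) <= (7, 5) -> finishes; pool += (2, 0) = (9, 5)
  proc-A needs (9, 0) <= (9, 5) -> finishes; pool += (1, 1) = (10, 6)


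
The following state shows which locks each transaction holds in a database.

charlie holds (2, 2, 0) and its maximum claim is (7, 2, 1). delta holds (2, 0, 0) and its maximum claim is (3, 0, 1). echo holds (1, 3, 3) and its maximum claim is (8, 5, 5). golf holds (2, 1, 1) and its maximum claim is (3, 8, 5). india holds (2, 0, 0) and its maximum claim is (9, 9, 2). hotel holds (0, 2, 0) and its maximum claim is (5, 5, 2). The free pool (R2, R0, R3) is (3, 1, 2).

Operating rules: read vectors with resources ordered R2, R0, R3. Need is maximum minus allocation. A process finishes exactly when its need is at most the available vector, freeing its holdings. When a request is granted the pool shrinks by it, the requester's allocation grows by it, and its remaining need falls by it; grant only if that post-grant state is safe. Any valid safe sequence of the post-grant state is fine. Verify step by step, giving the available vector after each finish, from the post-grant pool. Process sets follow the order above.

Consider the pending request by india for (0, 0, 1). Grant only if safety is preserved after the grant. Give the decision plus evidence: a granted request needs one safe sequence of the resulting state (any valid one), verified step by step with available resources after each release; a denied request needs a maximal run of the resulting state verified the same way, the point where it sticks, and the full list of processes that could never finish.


DENY. Granting would leave the state unsafe.
Key observation: after delta, charlie the pool peaks at (7, 3, 1), and each blocked process is short somewhere: echo on R3; golf on R0, R3; india on R0; hotel on R3.
Pretend the grant happened; the run delta, charlie goes as far as possible. Check, step by step:
  pool = (3, 1, 1)
  delta needs (1, 0, 1) <= (3, 1, 1) -> finishes; pool += (2, 0, 0) = (5, 1, 1)
  charlie needs (5, 0, 1) <= (5, 1, 1) -> finishes; pool += (2, 2, 0) = (7, 3, 1)
  blocked: echo wants (7, 2, 2), pool (7, 3, 1) — not enough R3
  blocked: golf wants (1, 7, 4), pool (7, 3, 1) — not enough R0 and R3
  blocked: india wants (7, 9, 1), pool (7, 3, 1) — not enough R0
  blocked: hotel wants (5, 3, 2), pool (7, 3, 1) — not enough R3
Post-grant, the permanently blocked set is echo, golf, india and hotel.


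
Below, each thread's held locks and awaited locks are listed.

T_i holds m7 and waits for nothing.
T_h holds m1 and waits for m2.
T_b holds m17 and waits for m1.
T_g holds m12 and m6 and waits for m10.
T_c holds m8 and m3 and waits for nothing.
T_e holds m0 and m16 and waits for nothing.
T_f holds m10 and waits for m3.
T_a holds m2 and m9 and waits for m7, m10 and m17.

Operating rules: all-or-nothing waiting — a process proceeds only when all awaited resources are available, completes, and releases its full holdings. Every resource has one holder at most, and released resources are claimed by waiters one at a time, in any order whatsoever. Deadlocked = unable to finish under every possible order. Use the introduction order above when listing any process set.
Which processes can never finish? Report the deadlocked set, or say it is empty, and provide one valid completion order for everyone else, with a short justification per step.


Deadlocked set: T_h, T_b and T_a.
Key observation: the cycle T_h -> T_a -> T_b -> T_h can never break — each member waits on the next; no other process is dragged down with it.
The rest can finish in the order T_c, T_e, T_f, T_i, T_g.
Check, step by step:
  run T_c (it waits on nothing); releases m8 and m3
  run T_e (it waits on nothing); releases m0 and m16
  run T_f (all its waits — m3 — are resolved); releases m10
  run T_i (it waits on nothing); releases m7
  run T_g (all its waits — m10 — are resolved); releases m12 and m6


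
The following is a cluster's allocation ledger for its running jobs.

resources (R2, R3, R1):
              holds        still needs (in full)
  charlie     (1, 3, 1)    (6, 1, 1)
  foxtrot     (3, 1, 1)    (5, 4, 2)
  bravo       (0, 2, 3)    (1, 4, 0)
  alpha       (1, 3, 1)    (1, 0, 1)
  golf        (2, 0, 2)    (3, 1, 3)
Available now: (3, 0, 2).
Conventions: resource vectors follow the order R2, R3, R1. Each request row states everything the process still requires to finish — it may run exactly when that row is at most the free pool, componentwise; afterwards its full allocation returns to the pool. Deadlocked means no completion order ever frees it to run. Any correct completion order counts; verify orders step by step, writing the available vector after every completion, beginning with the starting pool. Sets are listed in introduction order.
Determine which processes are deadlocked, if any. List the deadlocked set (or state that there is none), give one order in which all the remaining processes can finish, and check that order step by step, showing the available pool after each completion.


The deadlocked set is empty.
Key observation: starting with alpha, each completion frees enough for the next — no one is permanently blocked.
A valid finishing order for the others: alpha, golf, charlie, bravo, foxtrot. Check, step by step:
  pool = (3, 0, 2)
  run alpha (needs (1, 0, 1), free (3, 0, 2)); after release of (1, 3, 1) the pool is (4, 3, 3)
  run golf (needs (3, 1, 3), free (4, 3, 3)); after release of (2, 0, 2) the pool is (6, 3, 5)
  run charlie (needs (6, 1, 1), free (6, 3, 5)); after release of (1, 3, 1) the pool is (7, 6, 6)
  run bravo (needs (1, 4, 0), free (7, 6, 6)); after release of (0, 2, 3) the pool is (7, 8, 9)
  run foxtrot (needs (5, 4, 2), free (7, 8, 9)); after release of (3, 1, 1) the pool is (10, 9, 10)


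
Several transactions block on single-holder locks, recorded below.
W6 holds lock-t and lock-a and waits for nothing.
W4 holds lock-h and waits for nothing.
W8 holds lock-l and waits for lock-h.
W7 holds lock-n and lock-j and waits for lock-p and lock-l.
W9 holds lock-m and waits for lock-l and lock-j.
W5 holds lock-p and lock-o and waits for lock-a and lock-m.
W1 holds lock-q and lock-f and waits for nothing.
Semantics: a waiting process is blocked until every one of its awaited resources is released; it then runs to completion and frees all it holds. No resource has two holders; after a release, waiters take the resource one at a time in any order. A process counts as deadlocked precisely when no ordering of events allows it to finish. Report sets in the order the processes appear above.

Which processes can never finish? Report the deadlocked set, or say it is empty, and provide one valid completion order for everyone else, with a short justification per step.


Deadlocked: W7, W9 and W5.
Key observation: W7 -> W5 -> W9 -> W7 is a circular wait — nothing in it can go first; no other process is dragged down with it.
One completion order for the rest: W4, W8, W6, W1.
Verifying each step:
  W4 waits on nothing -> runs at once and releases lock-h
  run W8 (all its waits — lock-h — are resolved); releases lock-l
  W6 waits on nothing -> runs at once and releases lock-t and lock-a
  W1 waits on nothing -> runs at once and releases lock-q and lock-f


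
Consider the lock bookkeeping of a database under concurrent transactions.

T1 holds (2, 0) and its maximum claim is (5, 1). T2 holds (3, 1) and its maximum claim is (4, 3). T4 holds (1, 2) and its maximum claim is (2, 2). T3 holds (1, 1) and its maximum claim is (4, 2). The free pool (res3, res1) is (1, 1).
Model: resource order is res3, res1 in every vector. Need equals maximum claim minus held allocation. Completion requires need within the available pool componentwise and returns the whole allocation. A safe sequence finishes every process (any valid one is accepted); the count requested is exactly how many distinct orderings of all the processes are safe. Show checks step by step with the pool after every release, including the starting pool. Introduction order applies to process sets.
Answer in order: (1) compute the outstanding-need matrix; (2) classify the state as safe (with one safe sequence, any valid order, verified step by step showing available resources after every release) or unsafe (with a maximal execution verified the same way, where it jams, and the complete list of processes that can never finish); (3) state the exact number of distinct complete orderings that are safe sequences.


(1) Remaining need (order res3, res1):
  T1: (3, 1)
  T2: (1, 2)
  T4: (1, 0)
  T3: (3, 1)
(2) SAFE, for example via the order T4, T2, T1, T3.
Key observation: T4 is the earliest step where a requested resource binds exactly: need (1, 0), pool (1, 1) at its turn.
Verifying each step:
  pool = (1, 1)
  run T4 (needs (1, 0), free (1, 1)); after release of (1, 2) the pool is (2, 3)
  run T2 (needs (1, 2), free (2, 3)); after release of (3, 1) the pool is (5, 4)
  run T1 (needs (3, 1), free (5, 4)); after release of (2, 0) the pool is (7, 4)
  run T3 (needs (3, 1), free (7, 4)); after release of (1, 1) the pool is (8, 5)
(3) Exactly 2 of the possible complete orderings are safe sequences.


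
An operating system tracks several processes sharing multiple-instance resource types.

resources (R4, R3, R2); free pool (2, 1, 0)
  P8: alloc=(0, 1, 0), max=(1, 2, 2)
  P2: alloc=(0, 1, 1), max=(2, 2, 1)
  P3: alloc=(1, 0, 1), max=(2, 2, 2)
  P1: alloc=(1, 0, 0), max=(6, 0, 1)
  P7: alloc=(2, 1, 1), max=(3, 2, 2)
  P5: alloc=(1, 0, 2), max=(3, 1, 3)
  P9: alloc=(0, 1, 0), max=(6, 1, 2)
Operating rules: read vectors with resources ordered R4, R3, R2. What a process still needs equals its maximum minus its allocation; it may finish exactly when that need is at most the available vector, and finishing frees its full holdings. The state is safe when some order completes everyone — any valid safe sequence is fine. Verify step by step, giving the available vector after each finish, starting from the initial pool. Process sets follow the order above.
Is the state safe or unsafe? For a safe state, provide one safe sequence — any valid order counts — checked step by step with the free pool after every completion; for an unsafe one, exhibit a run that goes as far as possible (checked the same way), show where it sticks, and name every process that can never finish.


SAFE — a valid safe sequence is P2, P3, P5, P8, P7, P9, P1.
Key observation: the order's first zero-slack moment is P2 ((2, 1, 0) needed, (2, 1, 0) free — a requested resource with nothing to spare).
Check, step by step:
  pool = (2, 1, 0)
  run P2 (needs (2, 1, 0), free (2, 1, 0)); after release of (0, 1, 1) the pool is (2, 2, 1)
  run P3 (needs (1, 2, 1), free (2, 2, 1)); after release of (1, 0, 1) the pool is (3, 2, 2)
  run P5 (needs (2, 1, 1), free (3, 2, 2)); after release of (1, 0, 2) the pool is (4, 2, 4)
  run P8 (needs (1, 1, 2), free (4, 2, 4)); after release of (0, 1, 0) the pool is (4, 3, 4)
  run P7 (needs (1, 1, 1), free (4, 3, 4)); after release of (2, 1, 1) the pool is (6, 4, 5)
  run P9 (needs (6, 0, 2), free (6, 4, 5)); after release of (0, 1, 0) the pool is (6, 5, 5)
  run P1 (needs (5, 0, 1), free (6, 5, 5)); after release of (1, 0, 0) the pool is (7, 5, 5)


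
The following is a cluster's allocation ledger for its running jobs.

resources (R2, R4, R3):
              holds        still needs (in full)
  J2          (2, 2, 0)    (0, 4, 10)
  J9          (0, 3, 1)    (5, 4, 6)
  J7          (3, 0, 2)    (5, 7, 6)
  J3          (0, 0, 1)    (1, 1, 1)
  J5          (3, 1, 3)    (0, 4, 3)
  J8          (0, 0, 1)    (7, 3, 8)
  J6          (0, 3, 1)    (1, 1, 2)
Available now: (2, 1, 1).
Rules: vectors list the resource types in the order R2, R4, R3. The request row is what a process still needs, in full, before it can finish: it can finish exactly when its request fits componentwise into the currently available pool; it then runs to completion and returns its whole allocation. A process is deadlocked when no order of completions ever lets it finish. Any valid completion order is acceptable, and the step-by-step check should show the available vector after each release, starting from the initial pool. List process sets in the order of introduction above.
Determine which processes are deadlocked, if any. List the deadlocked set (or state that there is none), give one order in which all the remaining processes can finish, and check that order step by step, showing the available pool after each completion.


No process is deadlocked.
Key observation: the pool covers J3 at once, and every later process fits after earlier releases.
One completion order for the rest: J3, J6, J5, J9, J7, J8, J2. Step-by-step check:
  pool = (2, 1, 1)
  J3 needs (1, 1, 1) <= (2, 1, 1) -> finishes; pool += (0, 0, 1) = (2, 1, 2)
  J6 needs (1, 1, 2) <= (2, 1, 2) -> finishes; pool += (0, 3, 1) = (2, 4, 3)
  J5 needs (0, 4, 3) <= (2, 4, 3) -> finishes; pool += (3, 1, 3) = (5, 5, 6)
  J9 needs (5, 4, 6) <= (5, 5, 6) -> finishes; pool += (0, 3, 1) = (5, 8, 7)
  J7 needs (5, 7, 6) <= (5, 8, 7) -> finishes; pool += (3, 0, 2) = (8, 8, 9)
  J8 needs (7, 3, 8) <= (8, 8, 9) -> finishes; pool += (0, 0, 1) = (8, 8, 10)
  J2 needs (0, 4, 10) <= (8, 8, 10) -> finishes; pool += (2, 2, 0) = (10, 10, 10)


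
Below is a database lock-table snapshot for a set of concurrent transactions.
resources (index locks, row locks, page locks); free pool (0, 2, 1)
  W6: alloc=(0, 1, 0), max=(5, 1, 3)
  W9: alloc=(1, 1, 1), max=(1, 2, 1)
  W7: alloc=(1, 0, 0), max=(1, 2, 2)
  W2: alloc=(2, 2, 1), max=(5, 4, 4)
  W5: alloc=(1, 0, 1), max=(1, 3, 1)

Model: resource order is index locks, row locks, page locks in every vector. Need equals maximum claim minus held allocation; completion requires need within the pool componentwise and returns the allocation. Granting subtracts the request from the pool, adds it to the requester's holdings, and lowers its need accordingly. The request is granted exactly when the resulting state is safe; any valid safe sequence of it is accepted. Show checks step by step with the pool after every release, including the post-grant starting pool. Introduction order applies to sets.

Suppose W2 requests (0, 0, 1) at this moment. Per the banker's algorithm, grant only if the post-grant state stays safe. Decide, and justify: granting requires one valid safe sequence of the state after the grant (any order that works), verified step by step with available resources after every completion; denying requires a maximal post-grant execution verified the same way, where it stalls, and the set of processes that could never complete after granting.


GRANT — the state after the grant stays safe, e.g. via W9, W5, W7, W2, W6.
Key observation: (0, 2, 0) free after granting still covers W9 first, and each release covers the next.
Verifying the post-grant state step by step:
  pool = (0, 2, 0)
  run W9 (needs (0, 1, 0), free (0, 2, 0)); after release of (1, 1, 1) the pool is (1, 3, 1)
  run W5 (needs (0, 3, 0), free (1, 3, 1)); after release of (1, 0, 1) the pool is (2, 3, 2)
  run W7 (needs (0, 2, 2), free (2, 3, 2)); after release of (1, 0, 0) the pool is (3, 3, 2)
  run W2 (needs (3, 2, 2), free (3, 3, 2)); after release of (2, 2, 2) the pool is (5, 5, 4)
  run W6 (needs (5, 0, 3), free (5, 5, 4)); after release of (0, 1, 0) the pool is (5, 6, 4)


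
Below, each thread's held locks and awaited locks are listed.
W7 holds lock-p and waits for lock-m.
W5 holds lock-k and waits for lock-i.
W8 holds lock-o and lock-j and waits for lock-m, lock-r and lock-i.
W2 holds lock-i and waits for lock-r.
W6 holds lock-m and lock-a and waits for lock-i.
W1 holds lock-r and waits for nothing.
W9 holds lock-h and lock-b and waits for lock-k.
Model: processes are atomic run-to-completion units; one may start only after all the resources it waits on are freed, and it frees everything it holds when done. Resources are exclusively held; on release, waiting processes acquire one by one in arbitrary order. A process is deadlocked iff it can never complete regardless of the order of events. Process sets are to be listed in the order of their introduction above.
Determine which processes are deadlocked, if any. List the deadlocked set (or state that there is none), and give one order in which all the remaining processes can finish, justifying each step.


Nothing here is deadlocked.
Key observation: the wait graph is acyclic; completion cascades from the unblocked processes through everyone else.
The rest can finish in the order W1, W2, W6, W7, W5, W8, W9.
Verifying each step:
  run W1 (it waits on nothing); releases lock-r
  run W2 (all its waits — lock-r — are resolved); releases lock-i
  run W6 (all its waits — lock-i — are resolved); releases lock-m and lock-a
  run W7 (all its waits — lock-m — are resolved); releases lock-p
  run W5 (all its waits — lock-i — are resolved); releases lock-k
  run W8 (all its waits — lock-m, lock-r and lock-i — are resolved); releases lock-o and lock-j
  run W9 (all its waits — lock-k — are resolved); releases lock-h and lock-b


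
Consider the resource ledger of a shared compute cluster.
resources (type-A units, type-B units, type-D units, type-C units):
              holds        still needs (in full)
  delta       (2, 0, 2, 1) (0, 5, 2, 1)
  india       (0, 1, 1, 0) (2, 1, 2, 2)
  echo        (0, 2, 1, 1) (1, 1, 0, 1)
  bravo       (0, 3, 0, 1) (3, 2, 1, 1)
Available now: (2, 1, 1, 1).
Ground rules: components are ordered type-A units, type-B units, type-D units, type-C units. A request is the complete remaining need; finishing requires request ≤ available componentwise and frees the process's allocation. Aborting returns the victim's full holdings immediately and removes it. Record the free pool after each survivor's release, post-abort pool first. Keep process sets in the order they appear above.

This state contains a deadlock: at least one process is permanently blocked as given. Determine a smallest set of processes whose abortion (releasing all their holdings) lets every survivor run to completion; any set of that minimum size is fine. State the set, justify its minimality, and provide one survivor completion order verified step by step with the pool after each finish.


Minimum abort set: bravo.
Key observation: aborting bravo returns (0, 3, 0, 1), and delta — hopeless before — runs at step 3 with the returned capacity in the pool.
No smaller set exists: with zero aborts the deadlock remains.
The survivors complete as echo, india, delta. Step-by-step check (starting from the post-abort pool):
  pool = (2, 4, 1, 2)
  echo: need (1, 1, 0, 1) fits (2, 4, 1, 2); releases (0, 2, 1, 1), pool now (2, 6, 2, 3)
  india: need (2, 1, 2, 2) fits (2, 6, 2, 3); releases (0, 1, 1, 0), pool now (2, 7, 3, 3)
  delta: need (0, 5, 2, 1) fits (2, 7, 3, 3); releases (2, 0, 2, 1), pool now (4, 7, 5, 4)
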